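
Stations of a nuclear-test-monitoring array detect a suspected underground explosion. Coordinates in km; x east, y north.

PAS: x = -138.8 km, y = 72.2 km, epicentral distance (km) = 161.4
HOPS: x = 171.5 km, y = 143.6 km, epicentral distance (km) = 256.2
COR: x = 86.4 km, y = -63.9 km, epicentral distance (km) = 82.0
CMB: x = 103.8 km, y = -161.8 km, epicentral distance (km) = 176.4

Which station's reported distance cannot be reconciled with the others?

Solve using three stations at a time. Using PAS, HOPS, CMB (subtract circle equations pairwise → linear system) gives (x, y) ≈ (-15.3, -31.7).
Distances from that point to each station vs reported:
  PAS: calculated 161.4 vs reported 161.4 → residual 0.0 km
  HOPS: calculated 256.2 vs reported 256.2 → residual 0.0 km
  COR: calculated 106.7 vs reported 82.0 → residual 24.7 km
  CMB: calculated 176.4 vs reported 176.4 → residual 0.0 km
PAS, HOPS, CMB are mutually consistent (residuals ≈ 0); COR is off by 24.7 km.

COR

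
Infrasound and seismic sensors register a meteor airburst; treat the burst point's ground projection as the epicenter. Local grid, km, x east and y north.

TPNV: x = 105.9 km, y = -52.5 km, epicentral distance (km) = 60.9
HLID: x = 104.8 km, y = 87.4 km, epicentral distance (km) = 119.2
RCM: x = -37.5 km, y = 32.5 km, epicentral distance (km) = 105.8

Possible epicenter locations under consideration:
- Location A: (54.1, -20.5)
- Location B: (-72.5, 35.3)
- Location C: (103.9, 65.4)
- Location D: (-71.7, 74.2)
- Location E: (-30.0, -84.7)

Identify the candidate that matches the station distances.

Location A

For each candidate, compare |candidate − station| to the reported distance:
Location A: residuals TPNV 0.0, HLID 0.0, RCM 0.0 → max 0.0 km
Location B: residuals TPNV 137.9, HLID 65.6, RCM 70.7 → max 137.9 km
Location C: residuals TPNV 57.0, HLID 97.2, RCM 39.4 → max 97.2 km
Location D: residuals TPNV 157.3, HLID 57.8, RCM 51.9 → max 157.3 km
Location E: residuals TPNV 78.8, HLID 99.4, RCM 11.6 → max 99.4 km
Only Location A has all residuals ≈ 0.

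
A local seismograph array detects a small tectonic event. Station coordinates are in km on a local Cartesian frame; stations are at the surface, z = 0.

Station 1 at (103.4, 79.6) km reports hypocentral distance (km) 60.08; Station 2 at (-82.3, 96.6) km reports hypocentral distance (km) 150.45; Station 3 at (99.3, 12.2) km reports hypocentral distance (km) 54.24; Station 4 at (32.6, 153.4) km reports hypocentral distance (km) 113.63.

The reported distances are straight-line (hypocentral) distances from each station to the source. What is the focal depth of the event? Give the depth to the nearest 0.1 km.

Each station gives a sphere (x−x_i)² + (y−y_i)² + z² = d_i² (stations at z=0).
Subtracting the Station 1 sphere from Station 2 and Station 3: z² cancels, leaving linear equations in x and y:
-371.4 x + 34.0 y = -19948.47
-8.2 x − 134.8 y = -6350.76
Solving: x ≈ 57.703, y ≈ 43.602 km (keep extra digits for the depth step; rounded: 57.7, 43.6).
Then from the Station 1 sphere: z² = 60.08² − (x − 103.4)² − (y − 79.6)² with x = 57.703, y = 43.602, so z ≈ 15.018 ≈ 15.0 km.
Check against Station 4 (with the unrounded solution): distance 113.63 ≈ 113.63 km. ✓

15.0 km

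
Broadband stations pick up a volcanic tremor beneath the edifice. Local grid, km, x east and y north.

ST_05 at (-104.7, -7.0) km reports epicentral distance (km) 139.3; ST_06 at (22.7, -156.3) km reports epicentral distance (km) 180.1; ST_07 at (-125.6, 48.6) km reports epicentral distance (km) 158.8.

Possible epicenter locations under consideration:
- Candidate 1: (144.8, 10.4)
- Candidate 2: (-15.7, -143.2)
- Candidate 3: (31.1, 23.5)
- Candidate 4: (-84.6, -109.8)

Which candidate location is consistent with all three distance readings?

For each candidate, compare |candidate − station| to the reported distance:
Candidate 1: residuals ST_05 110.8, ST_06 26.5, ST_07 114.3 → max 114.3 km
Candidate 2: residuals ST_05 23.4, ST_06 139.5, ST_07 62.3 → max 139.5 km
Candidate 3: residuals ST_05 0.1, ST_06 0.1, ST_07 0.1 → max 0.1 km
Candidate 4: residuals ST_05 34.6, ST_06 63.2, ST_07 4.8 → max 63.2 km
Only Candidate 3 has all residuals ≈ 0.

Candidate 3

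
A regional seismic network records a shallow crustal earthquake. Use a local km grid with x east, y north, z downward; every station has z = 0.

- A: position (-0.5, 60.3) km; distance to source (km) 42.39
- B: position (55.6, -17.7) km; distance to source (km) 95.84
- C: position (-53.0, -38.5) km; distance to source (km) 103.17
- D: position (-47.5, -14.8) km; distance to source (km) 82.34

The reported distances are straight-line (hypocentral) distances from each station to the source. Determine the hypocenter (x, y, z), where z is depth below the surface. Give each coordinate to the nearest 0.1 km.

Each station gives a sphere (x−x_i)² + (y−y_i)² + z² = d_i² (stations at z=0).
Subtracting the A sphere from B and C: z² cancels, leaving linear equations in x and y:
112.2 x − 156.0 y = -7620.08
-105.0 x − 197.6 y = -8192.23
Solving: x ≈ -5.908, y ≈ 44.598 km (keep extra digits for the depth step; rounded: -5.9, 44.6).
Then from the A sphere: z² = 42.39² − (x + 0.5)² − (y − 60.3)² with x = -5.908, y = 44.598, so z ≈ 39.001 ≈ 39.0 km.

(-5.9, 44.6, 39.0)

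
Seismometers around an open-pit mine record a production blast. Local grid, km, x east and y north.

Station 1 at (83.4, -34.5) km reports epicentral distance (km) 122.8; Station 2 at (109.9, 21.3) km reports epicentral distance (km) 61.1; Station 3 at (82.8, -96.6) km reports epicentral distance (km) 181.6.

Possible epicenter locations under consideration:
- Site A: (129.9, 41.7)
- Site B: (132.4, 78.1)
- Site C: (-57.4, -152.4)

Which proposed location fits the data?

For each candidate, compare |candidate − station| to the reported distance:
Site A: residuals Station 1 33.5, Station 2 32.5, Station 3 35.5 → max 35.5 km
Site B: residuals Station 1 0.0, Station 2 0.0, Station 3 0.0 → max 0.0 km
Site C: residuals Station 1 60.8, Station 2 180.1, Station 3 30.7 → max 180.1 km
Only Site B has all residuals ≈ 0.

Site B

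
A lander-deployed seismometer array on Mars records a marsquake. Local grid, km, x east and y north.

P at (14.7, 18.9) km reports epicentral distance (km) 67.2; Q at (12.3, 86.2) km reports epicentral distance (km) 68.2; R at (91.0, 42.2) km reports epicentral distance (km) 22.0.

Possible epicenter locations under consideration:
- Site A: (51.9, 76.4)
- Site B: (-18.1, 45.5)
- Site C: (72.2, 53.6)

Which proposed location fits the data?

Site C

For each candidate, compare |candidate − station| to the reported distance:
Site A: residuals P 1.3, Q 27.4, R 29.9 → max 29.9 km
Site B: residuals P 25.0, Q 17.4, R 87.1 → max 87.1 km
Site C: residuals P 0.0, Q 0.0, R 0.0 → max 0.0 km
Only Site C has all residuals ≈ 0.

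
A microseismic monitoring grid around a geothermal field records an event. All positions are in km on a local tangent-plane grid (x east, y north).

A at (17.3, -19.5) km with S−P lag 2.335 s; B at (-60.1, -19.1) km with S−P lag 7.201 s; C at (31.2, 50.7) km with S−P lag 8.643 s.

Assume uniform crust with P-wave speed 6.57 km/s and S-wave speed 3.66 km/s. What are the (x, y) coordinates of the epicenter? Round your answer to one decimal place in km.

-0.9 km east, -13.1 km north

Distance from S−P lag: d = Δt · v_P v_S / (v_P − v_S) = Δt · (6.57·3.66)/(6.57−3.66) ≈ 8.2633·Δt.
So d_A = 19.29, d_B = 59.50, d_C = 71.42 km.
Circle about each station: (x − 17.3)² + (y + 19.5)² = 19.29²; (x + 60.1)² + (y + 19.1)² = 59.50²; (x − 31.2)² + (y − 50.7)² = 71.42².
Subtracting the A equation from the B and C equations removes the quadratic terms:
-154.8 x + 0.8 y = 129.13
27.8 x + 140.4 y = -1864.32
Solving the 2×2 system: x ≈ -0.9, y ≈ -13.1 km.
Check against A (with the unrounded x, y): √((x − 17.3)²+(y + 19.5)²) = 19.29 ≈ 19.29 km. ✓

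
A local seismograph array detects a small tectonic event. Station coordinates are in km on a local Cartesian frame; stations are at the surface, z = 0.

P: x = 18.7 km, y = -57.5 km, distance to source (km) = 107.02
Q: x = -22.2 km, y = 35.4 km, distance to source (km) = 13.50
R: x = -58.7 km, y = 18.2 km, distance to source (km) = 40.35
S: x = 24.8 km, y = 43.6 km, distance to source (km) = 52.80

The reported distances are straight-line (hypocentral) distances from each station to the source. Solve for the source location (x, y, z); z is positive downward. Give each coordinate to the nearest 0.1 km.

x ≈ -26.3 km, y ≈ 38.8 km, depth ≈ 12.4 km

Each station gives a sphere (x−x_i)² + (y−y_i)² + z² = d_i² (stations at z=0).
Subtracting the P sphere from Q and R: z² cancels, leaving linear equations in x and y:
-81.8 x + 185.8 y = 9361.09
-154.8 x + 151.4 y = 9946.15
Solving: x ≈ -26.300, y ≈ 38.804 km (keep extra digits for the depth step; rounded: -26.3, 38.8).
Then from the P sphere: z² = 107.02² − (x − 18.7)² − (y + 57.5)² with x = -26.300, y = 38.804, so z ≈ 12.402 ≈ 12.4 km.
Check against S (with the unrounded solution): distance 52.80 ≈ 52.80 km. ✓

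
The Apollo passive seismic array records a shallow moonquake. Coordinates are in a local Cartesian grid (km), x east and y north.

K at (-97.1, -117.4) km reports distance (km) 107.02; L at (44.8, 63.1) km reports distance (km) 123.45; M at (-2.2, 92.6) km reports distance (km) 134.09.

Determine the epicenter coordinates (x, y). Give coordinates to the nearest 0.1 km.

Circle about each station: (x + 97.1)² + (y + 117.4)² = 107.02²; (x − 44.8)² + (y − 63.1)² = 123.45²; (x + 2.2)² + (y − 92.6)² = 134.09².
Subtracting the K equation from the L and M equations removes the quadratic terms:
283.8 x + 361.0 y = -21009.14
189.8 x + 420.0 y = -21158.42
Solving the 2×2 system: x ≈ -23.4, y ≈ -39.8 km.

x ≈ -23.4 km, y ≈ -39.8 km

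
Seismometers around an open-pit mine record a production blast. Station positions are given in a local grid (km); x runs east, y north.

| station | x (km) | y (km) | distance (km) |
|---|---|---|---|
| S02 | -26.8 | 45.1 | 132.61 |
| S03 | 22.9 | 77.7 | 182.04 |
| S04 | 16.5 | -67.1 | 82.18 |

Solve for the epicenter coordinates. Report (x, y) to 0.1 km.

Circle about each station: (x + 26.8)² + (y − 45.1)² = 132.61²; (x − 22.9)² + (y − 77.7)² = 182.04²; (x − 16.5)² + (y + 67.1)² = 82.18².
Subtracting the S02 equation from the S03 and S04 equations removes the quadratic terms:
99.4 x + 65.2 y = -11743.70
86.6 x − 224.4 y = 12854.27
Solving the 2×2 system: x ≈ -64.3, y ≈ -82.1 km.
Check against S02 (with the unrounded x, y): √((x + 26.8)²+(y − 45.1)²) = 132.61 ≈ 132.61 km. ✓

(-64.3, -82.1)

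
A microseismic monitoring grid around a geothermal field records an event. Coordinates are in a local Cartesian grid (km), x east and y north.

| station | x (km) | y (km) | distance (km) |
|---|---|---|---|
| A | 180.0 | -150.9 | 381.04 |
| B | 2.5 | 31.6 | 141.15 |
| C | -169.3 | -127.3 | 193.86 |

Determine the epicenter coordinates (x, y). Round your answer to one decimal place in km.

(-135.0, 63.5)

Circle about each station: (x − 180.0)² + (y + 150.9)² = 381.04²; (x − 2.5)² + (y − 31.6)² = 141.15²; (x + 169.3)² + (y + 127.3)² = 193.86².
Subtracting the A equation from the B and C equations removes the quadratic terms:
-355.0 x + 365.0 y = 71102.16
-698.6 x + 47.2 y = 97306.75
Solving the 2×2 system: x ≈ -135.0, y ≈ 63.5 km.
Check against A (with the unrounded x, y): √((x − 180.0)²+(y + 150.9)²) = 381.04 ≈ 381.04 km. ✓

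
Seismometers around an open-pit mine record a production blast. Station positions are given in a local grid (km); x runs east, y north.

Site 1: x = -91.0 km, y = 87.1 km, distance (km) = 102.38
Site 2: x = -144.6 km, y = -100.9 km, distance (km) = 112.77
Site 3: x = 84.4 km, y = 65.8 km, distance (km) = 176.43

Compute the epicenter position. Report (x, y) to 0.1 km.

-73.1 km east, -13.7 km north

Circle about each station: (x + 91.0)² + (y − 87.1)² = 102.38²; (x + 144.6)² + (y + 100.9)² = 112.77²; (x − 84.4)² + (y − 65.8)² = 176.43².
Subtracting the Site 1 equation from the Site 2 and Site 3 equations removes the quadratic terms:
-107.2 x − 376.0 y = 12987.15
350.8 x − 42.6 y = -25060.29
Solving the 2×2 system: x ≈ -73.1, y ≈ -13.7 km.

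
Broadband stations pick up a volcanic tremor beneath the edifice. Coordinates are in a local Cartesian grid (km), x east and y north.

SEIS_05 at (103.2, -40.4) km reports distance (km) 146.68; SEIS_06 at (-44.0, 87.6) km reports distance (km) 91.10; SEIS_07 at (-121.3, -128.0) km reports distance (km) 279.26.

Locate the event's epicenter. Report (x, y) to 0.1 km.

46.8 km east, 95.0 km north

Circle about each station: (x − 103.2)² + (y + 40.4)² = 146.68²; (x + 44.0)² + (y − 87.6)² = 91.10²; (x + 121.3)² + (y + 128.0)² = 279.26².
Subtracting the SEIS_05 equation from the SEIS_06 and SEIS_07 equations removes the quadratic terms:
-294.4 x + 256.0 y = 10543.17
-449.0 x − 175.2 y = -37655.84
Solving the 2×2 system: x ≈ 46.8, y ≈ 95.0 km.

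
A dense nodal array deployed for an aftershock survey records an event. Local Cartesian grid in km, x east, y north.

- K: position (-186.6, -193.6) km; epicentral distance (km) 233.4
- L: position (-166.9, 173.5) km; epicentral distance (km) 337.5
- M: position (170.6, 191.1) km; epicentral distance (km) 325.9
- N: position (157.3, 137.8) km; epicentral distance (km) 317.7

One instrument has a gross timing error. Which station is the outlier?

N

Solve using three stations at a time. Using K, L, M (subtract circle equations pairwise → linear system) gives (x, y) ≈ (28.1, -102.0).
Distances from that point to each station vs reported:
  K: calculated 233.4 vs reported 233.4 → residual 0.0 km
  L: calculated 337.5 vs reported 337.5 → residual 0.0 km
  M: calculated 325.9 vs reported 325.9 → residual 0.0 km
  N: calculated 272.4 vs reported 317.7 → residual 45.3 km
K, L, M are mutually consistent (residuals ≈ 0); N is off by 45.3 km.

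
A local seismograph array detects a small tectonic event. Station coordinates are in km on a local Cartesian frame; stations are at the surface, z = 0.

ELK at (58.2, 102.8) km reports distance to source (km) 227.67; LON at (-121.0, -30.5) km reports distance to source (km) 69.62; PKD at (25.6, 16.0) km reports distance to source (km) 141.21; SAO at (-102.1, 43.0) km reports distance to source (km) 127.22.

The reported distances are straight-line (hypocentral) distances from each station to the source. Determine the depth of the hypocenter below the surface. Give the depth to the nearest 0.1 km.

19.5 km

Each station gives a sphere (x−x_i)² + (y−y_i)² + z² = d_i² (stations at z=0).
Subtracting the ELK sphere from LON and PKD: z² cancels, leaving linear equations in x and y:
-358.4 x − 266.6 y = 48602.85
-65.2 x − 173.6 y = 18849.64
Solving: x ≈ -76.103, y ≈ -79.999 km (keep extra digits for the depth step; rounded: -76.1, -80.0).
Then from the ELK sphere: z² = 227.67² − (x − 58.2)² − (y − 102.8)² with x = -76.103, y = -79.999, so z ≈ 19.516 ≈ 19.5 km.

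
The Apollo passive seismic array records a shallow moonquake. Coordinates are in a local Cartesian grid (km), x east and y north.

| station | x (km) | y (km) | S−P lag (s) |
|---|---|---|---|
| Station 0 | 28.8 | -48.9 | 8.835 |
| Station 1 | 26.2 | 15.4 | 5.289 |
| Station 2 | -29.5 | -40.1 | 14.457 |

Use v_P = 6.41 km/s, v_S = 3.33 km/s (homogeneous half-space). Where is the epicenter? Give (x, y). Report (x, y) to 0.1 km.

Distance from S−P lag: d = Δt · v_P v_S / (v_P − v_S) = Δt · (6.41·3.33)/(6.41−3.33) ≈ 6.9303·Δt.
So d_Station 0 = 61.23, d_Station 1 = 36.65, d_Station 2 = 100.19 km.
Circle about each station: (x − 28.8)² + (y + 48.9)² = 61.23²; (x − 26.2)² + (y − 15.4)² = 36.65²; (x + 29.5)² + (y + 40.1)² = 100.19².
Subtracting the Station 0 equation from the Station 1 and Station 2 equations removes the quadratic terms:
-5.2 x + 128.6 y = 108.84
-116.6 x + 17.6 y = -7031.31
Solving the 2×2 system: x ≈ 60.8, y ≈ 3.3 km.
Check against Station 0 (with the unrounded x, y): √((x − 28.8)²+(y + 48.9)²) = 61.23 ≈ 61.23 km. ✓

(60.8, 3.3)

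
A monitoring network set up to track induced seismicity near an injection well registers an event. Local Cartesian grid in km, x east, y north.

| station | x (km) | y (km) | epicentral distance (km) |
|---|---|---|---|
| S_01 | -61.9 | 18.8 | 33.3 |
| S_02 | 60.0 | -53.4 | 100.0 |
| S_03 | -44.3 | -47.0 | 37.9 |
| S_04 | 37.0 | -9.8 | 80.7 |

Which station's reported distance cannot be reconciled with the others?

Solve using three stations at a time. Using S_01, S_03, S_04 (subtract circle equations pairwise → linear system) gives (x, y) ≈ (-43.7, -9.1).
Distances from that point to each station vs reported:
  S_01: calculated 33.3 vs reported 33.3 → residual 0.0 km
  S_02: calculated 112.8 vs reported 100.0 → residual 12.8 km
  S_03: calculated 37.9 vs reported 37.9 → residual 0.0 km
  S_04: calculated 80.7 vs reported 80.7 → residual 0.0 km
S_01, S_03, S_04 are mutually consistent (residuals ≈ 0); S_02 is off by 12.8 km.

S_02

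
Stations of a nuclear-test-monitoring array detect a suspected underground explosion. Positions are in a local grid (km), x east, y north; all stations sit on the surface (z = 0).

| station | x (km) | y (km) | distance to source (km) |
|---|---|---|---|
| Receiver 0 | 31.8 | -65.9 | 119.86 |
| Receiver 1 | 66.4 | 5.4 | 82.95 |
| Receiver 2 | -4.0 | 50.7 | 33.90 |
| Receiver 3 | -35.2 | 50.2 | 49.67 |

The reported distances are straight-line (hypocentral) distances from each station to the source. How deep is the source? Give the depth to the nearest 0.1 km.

z ≈ 33.0 km

Each station gives a sphere (x−x_i)² + (y−y_i)² + z² = d_i² (stations at z=0).
Subtracting the Receiver 0 sphere from Receiver 1 and Receiver 2: z² cancels, leaving linear equations in x and y:
69.2 x + 142.6 y = 6569.79
-71.6 x + 233.2 y = 10449.65
Solving: x ≈ 1.592, y ≈ 45.299 km (keep extra digits for the depth step; rounded: 1.6, 45.3).
Then from the Receiver 0 sphere: z² = 119.86² − (x − 31.8)² − (y + 65.9)² with x = 1.592, y = 45.299, so z ≈ 32.995 ≈ 33.0 km.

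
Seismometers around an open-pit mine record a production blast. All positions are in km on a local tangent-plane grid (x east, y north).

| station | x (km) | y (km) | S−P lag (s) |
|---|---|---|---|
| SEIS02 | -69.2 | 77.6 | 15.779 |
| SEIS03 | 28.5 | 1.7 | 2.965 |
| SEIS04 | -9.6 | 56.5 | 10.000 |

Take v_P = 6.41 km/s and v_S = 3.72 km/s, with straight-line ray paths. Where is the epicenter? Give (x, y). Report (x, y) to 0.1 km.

x ≈ 26.4 km, y ≈ -24.5 km

Distance from S−P lag: d = Δt · v_P v_S / (v_P − v_S) = Δt · (6.41·3.72)/(6.41−3.72) ≈ 8.8644·Δt.
So d_SEIS02 = 139.87, d_SEIS03 = 26.28, d_SEIS04 = 88.64 km.
Circle about each station: (x + 69.2)² + (y − 77.6)² = 139.87²; (x − 28.5)² + (y − 1.7)² = 26.28²; (x + 9.6)² + (y − 56.5)² = 88.64².
Subtracting the SEIS02 equation from the SEIS03 and SEIS04 equations removes the quadratic terms:
195.4 x − 151.8 y = 8877.72
119.2 x − 42.2 y = 4180.58
Solving the 2×2 system: x ≈ 26.4, y ≈ -24.5 km.
Check against SEIS02 (with the unrounded x, y): √((x + 69.2)²+(y − 77.6)²) = 139.87 ≈ 139.87 km. ✓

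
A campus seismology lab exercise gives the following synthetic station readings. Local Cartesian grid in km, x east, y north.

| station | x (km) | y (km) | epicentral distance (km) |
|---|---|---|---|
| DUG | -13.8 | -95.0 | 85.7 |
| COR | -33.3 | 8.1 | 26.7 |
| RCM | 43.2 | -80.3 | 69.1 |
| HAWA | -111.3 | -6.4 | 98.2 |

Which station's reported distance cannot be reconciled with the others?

Solve using three stations at a time. Using DUG, COR, HAWA (subtract circle equations pairwise → linear system) gives (x, y) ≈ (-13.2, -9.3).
Distances from that point to each station vs reported:
  DUG: calculated 85.7 vs reported 85.7 → residual 0.0 km
  COR: calculated 26.6 vs reported 26.7 → residual 0.1 km
  RCM: calculated 90.6 vs reported 69.1 → residual 21.5 km
  HAWA: calculated 98.2 vs reported 98.2 → residual 0.0 km
DUG, COR, HAWA are mutually consistent (residuals ≈ 0); RCM is off by 21.5 km.

RCM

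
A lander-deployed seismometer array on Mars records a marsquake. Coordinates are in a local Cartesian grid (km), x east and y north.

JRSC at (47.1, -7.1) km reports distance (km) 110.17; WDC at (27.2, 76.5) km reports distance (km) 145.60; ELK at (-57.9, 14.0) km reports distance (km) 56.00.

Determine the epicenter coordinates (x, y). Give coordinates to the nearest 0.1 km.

-57.4 km east, -42.0 km north

Circle about each station: (x − 47.1)² + (y + 7.1)² = 110.17²; (x − 27.2)² + (y − 76.5)² = 145.60²; (x + 57.9)² + (y − 14.0)² = 56.00².
Subtracting pairs of circle equations eliminates x²+y² and gives linear equations (the radical axes):
-39.8 x + 167.2 y = -4738.66
-210.0 x + 42.2 y = 10281.02
Solving the 2×2 system: x ≈ -57.4, y ≈ -42.0 km.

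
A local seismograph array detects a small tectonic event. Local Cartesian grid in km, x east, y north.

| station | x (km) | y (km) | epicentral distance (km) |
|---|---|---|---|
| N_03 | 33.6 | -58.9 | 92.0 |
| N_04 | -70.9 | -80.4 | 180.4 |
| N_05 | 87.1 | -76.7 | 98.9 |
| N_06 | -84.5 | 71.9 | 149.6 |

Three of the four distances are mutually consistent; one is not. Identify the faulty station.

Solve using three stations at a time. Using N_03, N_04, N_05 (subtract circle equations pairwise → linear system) gives (x, y) ≈ (77.8, 21.6).
Distances from that point to each station vs reported:
  N_03: calculated 91.8 vs reported 92.0 → residual 0.2 km
  N_04: calculated 180.3 vs reported 180.4 → residual 0.1 km
  N_05: calculated 98.8 vs reported 98.9 → residual 0.1 km
  N_06: calculated 169.9 vs reported 149.6 → residual 20.3 km
N_03, N_04, N_05 are mutually consistent (residuals ≈ 0); N_06 is off by 20.3 km.

N_06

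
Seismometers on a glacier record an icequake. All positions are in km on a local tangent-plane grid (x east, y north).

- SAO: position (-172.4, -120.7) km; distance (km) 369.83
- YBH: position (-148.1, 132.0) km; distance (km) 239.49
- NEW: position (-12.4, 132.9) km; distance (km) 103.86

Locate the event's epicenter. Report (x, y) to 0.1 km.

91.3 km east, 138.6 km north

Circle about each station: (x + 172.4)² + (y + 120.7)² = 369.83²; (x + 148.1)² + (y − 132.0)² = 239.49²; (x + 12.4)² + (y − 132.9)² = 103.86².
Subtracting pairs of circle equations eliminates x²+y² and gives linear equations (the radical axes):
48.6 x + 505.4 y = 74486.13
320.0 x + 507.2 y = 99513.25
Solving the 2×2 system: x ≈ 91.3, y ≈ 138.6 km.
Check against SAO (with the unrounded x, y): √((x + 172.4)²+(y + 120.7)²) = 369.83 ≈ 369.83 km. ✓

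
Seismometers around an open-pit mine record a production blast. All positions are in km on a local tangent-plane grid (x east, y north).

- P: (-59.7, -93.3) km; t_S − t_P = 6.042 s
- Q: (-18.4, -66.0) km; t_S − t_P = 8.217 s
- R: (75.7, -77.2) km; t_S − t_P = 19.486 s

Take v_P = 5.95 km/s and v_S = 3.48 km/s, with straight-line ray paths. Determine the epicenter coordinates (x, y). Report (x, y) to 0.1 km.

(-85.3, -49.6)

Distance from S−P lag: d = Δt · v_P v_S / (v_P − v_S) = Δt · (5.95·3.48)/(5.95−3.48) ≈ 8.3830·Δt.
So d_P = 50.65, d_Q = 68.88, d_R = 163.35 km.
Circle about each station: (x + 59.7)² + (y + 93.3)² = 50.65²; (x + 18.4)² + (y + 66.0)² = 68.88²; (x − 75.7)² + (y + 77.2)² = 163.35².
Subtracting the P equation from the Q and R equations removes the quadratic terms:
82.6 x + 54.6 y = -9753.45
270.8 x + 32.2 y = -24696.45
Solving the 2×2 system: x ≈ -85.3, y ≈ -49.6 km.
Check against P (with the unrounded x, y): √((x + 59.7)²+(y + 93.3)²) = 50.66 ≈ 50.65 km. ✓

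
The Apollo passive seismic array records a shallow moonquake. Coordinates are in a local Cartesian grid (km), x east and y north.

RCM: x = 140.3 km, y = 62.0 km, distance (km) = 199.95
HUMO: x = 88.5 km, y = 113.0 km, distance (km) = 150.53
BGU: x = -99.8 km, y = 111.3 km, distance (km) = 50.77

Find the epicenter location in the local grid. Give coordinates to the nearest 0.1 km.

Circle about each station: (x − 140.3)² + (y − 62.0)² = 199.95²; (x − 88.5)² + (y − 113.0)² = 150.53²; (x + 99.8)² + (y − 111.3)² = 50.77².
Subtracting pairs of circle equations eliminates x²+y² and gives linear equations (the radical axes):
-103.6 x + 102.0 y = 14393.88
-480.2 x + 98.6 y = 36222.05
Solving the 2×2 system: x ≈ -58.7, y ≈ 81.5 km.

(-58.7, 81.5)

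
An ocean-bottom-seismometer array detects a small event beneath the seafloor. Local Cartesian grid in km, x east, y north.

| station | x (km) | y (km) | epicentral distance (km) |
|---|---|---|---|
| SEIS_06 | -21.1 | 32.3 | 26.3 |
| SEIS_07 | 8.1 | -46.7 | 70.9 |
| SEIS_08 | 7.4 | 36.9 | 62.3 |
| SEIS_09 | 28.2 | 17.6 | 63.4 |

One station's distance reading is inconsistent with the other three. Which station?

Solve using three stations at a time. Using SEIS_06, SEIS_07, SEIS_09 (subtract circle equations pairwise → linear system) gives (x, y) ≈ (-34.7, 9.8).
Distances from that point to each station vs reported:
  SEIS_06: calculated 26.3 vs reported 26.3 → residual 0.0 km
  SEIS_07: calculated 70.9 vs reported 70.9 → residual 0.0 km
  SEIS_08: calculated 50.1 vs reported 62.3 → residual 12.2 km
  SEIS_09: calculated 63.4 vs reported 63.4 → residual 0.0 km
SEIS_06, SEIS_07, SEIS_09 are mutually consistent (residuals ≈ 0); SEIS_08 is off by 12.2 km.

SEIS_08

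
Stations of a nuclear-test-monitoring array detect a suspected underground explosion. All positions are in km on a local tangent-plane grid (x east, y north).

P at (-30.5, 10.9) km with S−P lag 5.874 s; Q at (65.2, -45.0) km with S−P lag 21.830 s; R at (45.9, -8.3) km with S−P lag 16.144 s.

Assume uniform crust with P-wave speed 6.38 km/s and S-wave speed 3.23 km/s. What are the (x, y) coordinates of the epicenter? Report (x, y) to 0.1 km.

Distance from S−P lag: d = Δt · v_P v_S / (v_P − v_S) = Δt · (6.38·3.23)/(6.38−3.23) ≈ 6.5420·Δt.
So d_P = 38.43, d_Q = 142.81, d_R = 105.61 km.
Circle about each station: (x + 30.5)² + (y − 10.9)² = 38.43²; (x − 65.2)² + (y + 45.0)² = 142.81²; (x − 45.9)² + (y + 8.3)² = 105.61².
Subtracting pairs of circle equations eliminates x²+y² and gives linear equations (the radical axes):
191.4 x − 111.8 y = -13690.85
152.8 x − 38.4 y = -8549.97
Solving the 2×2 system: x ≈ -44.2, y ≈ 46.8 km.

-44.2 km east, 46.8 km north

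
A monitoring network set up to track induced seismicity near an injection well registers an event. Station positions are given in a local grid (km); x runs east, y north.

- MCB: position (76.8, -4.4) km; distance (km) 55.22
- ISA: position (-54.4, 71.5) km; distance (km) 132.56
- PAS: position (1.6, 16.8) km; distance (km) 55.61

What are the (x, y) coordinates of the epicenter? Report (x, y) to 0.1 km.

(28.8, -31.7)

Circle about each station: (x − 76.8)² + (y + 4.4)² = 55.22²; (x + 54.4)² + (y − 71.5)² = 132.56²; (x − 1.6)² + (y − 16.8)² = 55.61².
Subtracting the MCB equation from the ISA and PAS equations removes the quadratic terms:
-262.4 x + 151.8 y = -12368.90
-150.4 x + 42.4 y = -5676.02
Solving the 2×2 system: x ≈ 28.8, y ≈ -31.7 km.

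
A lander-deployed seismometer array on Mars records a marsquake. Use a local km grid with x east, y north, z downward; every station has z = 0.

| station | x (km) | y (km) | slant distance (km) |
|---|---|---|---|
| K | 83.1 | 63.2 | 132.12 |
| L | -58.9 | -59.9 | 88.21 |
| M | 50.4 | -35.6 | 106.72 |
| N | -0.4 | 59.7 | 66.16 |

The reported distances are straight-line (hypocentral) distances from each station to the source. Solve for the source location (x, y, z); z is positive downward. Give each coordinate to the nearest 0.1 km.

Each station gives a sphere (x−x_i)² + (y−y_i)² + z² = d_i² (stations at z=0).
Subtracting the K sphere from L and M: z² cancels, leaving linear equations in x and y:
-284.0 x − 246.2 y = 5832.06
-65.4 x − 197.6 y = -1025.79
Solving: x ≈ -35.109, y ≈ 16.811 km (keep extra digits for the depth step; rounded: -35.1, 16.8).
Then from the K sphere: z² = 132.12² − (x − 83.1)² − (y − 63.2)² with x = -35.109, y = 16.811, so z ≈ 36.474 ≈ 36.5 km.

(-35.1, 16.8, 36.5)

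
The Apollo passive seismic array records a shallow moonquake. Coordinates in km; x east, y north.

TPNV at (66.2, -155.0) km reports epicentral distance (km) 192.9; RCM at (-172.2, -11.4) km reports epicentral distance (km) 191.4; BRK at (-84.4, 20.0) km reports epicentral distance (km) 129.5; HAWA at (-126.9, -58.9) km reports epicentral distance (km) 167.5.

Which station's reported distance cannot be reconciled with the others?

Solve using three stations at a time. Using TPNV, RCM, HAWA (subtract circle equations pairwise → linear system) gives (x, y) ≈ (14.7, 31.2).
Distances from that point to each station vs reported:
  TPNV: calculated 193.2 vs reported 192.9 → residual 0.3 km
  RCM: calculated 191.7 vs reported 191.4 → residual 0.3 km
  BRK: calculated 99.7 vs reported 129.5 → residual 29.8 km
  HAWA: calculated 167.8 vs reported 167.5 → residual 0.3 km
TPNV, RCM, HAWA are mutually consistent (residuals ≈ 0); BRK is off by 29.8 km.

BRK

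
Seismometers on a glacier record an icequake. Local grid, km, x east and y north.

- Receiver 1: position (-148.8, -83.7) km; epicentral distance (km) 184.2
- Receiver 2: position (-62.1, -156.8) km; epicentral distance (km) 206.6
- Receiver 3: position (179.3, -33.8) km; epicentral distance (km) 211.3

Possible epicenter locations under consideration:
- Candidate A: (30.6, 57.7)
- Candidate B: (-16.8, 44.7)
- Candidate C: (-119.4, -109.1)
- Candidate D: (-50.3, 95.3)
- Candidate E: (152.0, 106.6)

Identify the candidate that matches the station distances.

For each candidate, compare |candidate − station| to the reported distance:
Candidate A: residuals Receiver 1 44.2, Receiver 2 27.1, Receiver 3 36.7 → max 44.2 km
Candidate B: residuals Receiver 1 0.1, Receiver 2 0.1, Receiver 3 0.1 → max 0.1 km
Candidate C: residuals Receiver 1 145.3, Receiver 2 132.0, Receiver 3 96.7 → max 145.3 km
Candidate D: residuals Receiver 1 20.1, Receiver 2 45.8, Receiver 3 52.1 → max 52.1 km
Candidate E: residuals Receiver 1 171.7, Receiver 2 132.8, Receiver 3 68.3 → max 171.7 km
Only Candidate B has all residuals ≈ 0.

Candidate B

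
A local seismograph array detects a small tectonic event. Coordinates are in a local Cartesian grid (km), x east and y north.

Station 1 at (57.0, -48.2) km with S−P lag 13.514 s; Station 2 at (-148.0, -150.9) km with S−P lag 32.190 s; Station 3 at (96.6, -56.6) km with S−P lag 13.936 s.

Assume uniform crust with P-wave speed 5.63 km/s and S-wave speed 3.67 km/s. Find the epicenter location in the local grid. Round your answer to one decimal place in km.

Distance from S−P lag: d = Δt · v_P v_S / (v_P − v_S) = Δt · (5.63·3.67)/(5.63−3.67) ≈ 10.5419·Δt.
So d_Station 1 = 142.46, d_Station 2 = 339.34, d_Station 3 = 146.91 km.
Circle about each station: (x − 57.0)² + (y + 48.2)² = 142.46²; (x + 148.0)² + (y + 150.9)² = 339.34²; (x − 96.6)² + (y + 56.6)² = 146.91².
Subtracting the Station 1 equation from the Station 2 and Station 3 equations removes the quadratic terms:
-410.0 x − 205.4 y = -55754.21
79.2 x − 16.8 y = 5675.18
Solving the 2×2 system: x ≈ 90.8, y ≈ 90.2 km.

90.8 km east, 90.2 km north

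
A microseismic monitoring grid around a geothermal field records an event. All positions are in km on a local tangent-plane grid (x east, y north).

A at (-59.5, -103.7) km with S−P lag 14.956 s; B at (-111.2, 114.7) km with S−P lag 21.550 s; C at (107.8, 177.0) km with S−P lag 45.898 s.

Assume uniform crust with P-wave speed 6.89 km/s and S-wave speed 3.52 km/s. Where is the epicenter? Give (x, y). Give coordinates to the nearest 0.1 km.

x ≈ -143.9 km, y ≈ -36.9 km

Distance from S−P lag: d = Δt · v_P v_S / (v_P − v_S) = Δt · (6.89·3.52)/(6.89−3.52) ≈ 7.1967·Δt.
So d_A = 107.63, d_B = 155.09, d_C = 330.31 km.
Circle about each station: (x + 59.5)² + (y + 103.7)² = 107.63²; (x + 111.2)² + (y − 114.7)² = 155.09²; (x − 107.8)² + (y − 177.0)² = 330.31².
Subtracting pairs of circle equations eliminates x²+y² and gives linear equations (the radical axes):
-103.4 x + 436.8 y = -1241.10
334.6 x + 561.4 y = -68864.58
Solving the 2×2 system: x ≈ -143.9, y ≈ -36.9 km.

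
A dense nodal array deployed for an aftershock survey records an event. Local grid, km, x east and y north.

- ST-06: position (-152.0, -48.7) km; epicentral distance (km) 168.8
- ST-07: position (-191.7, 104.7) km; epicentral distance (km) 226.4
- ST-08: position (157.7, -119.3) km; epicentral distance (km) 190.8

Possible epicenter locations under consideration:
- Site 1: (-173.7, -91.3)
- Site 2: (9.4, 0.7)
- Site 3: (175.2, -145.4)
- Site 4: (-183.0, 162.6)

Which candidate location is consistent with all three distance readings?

For each candidate, compare |candidate − station| to the reported distance:
Site 1: residuals ST-06 121.0, ST-07 29.6, ST-08 141.8 → max 141.8 km
Site 2: residuals ST-06 0.0, ST-07 0.0, ST-08 0.0 → max 0.0 km
Site 3: residuals ST-06 172.4, ST-07 217.6, ST-08 159.4 → max 217.6 km
Site 4: residuals ST-06 44.8, ST-07 167.9, ST-08 251.4 → max 251.4 km
Only Site 2 has all residuals ≈ 0.

Site 2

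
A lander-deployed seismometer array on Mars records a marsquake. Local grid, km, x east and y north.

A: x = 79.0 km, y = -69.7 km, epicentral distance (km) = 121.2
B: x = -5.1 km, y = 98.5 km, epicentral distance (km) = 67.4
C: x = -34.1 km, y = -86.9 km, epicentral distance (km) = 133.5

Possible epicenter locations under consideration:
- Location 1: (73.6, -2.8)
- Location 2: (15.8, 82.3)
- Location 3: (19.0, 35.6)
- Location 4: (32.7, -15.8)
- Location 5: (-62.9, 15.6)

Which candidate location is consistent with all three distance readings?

For each candidate, compare |candidate − station| to the reported distance:
Location 1: residuals A 54.1, B 60.9, C 3.1 → max 60.9 km
Location 2: residuals A 43.4, B 41.0, C 42.9 → max 43.4 km
Location 3: residuals A 0.0, B 0.0, C 0.0 → max 0.0 km
Location 4: residuals A 50.1, B 53.0, C 35.9 → max 53.0 km
Location 5: residuals A 44.4, B 33.7, C 27.0 → max 44.4 km
Only Location 3 has all residuals ≈ 0.

Location 3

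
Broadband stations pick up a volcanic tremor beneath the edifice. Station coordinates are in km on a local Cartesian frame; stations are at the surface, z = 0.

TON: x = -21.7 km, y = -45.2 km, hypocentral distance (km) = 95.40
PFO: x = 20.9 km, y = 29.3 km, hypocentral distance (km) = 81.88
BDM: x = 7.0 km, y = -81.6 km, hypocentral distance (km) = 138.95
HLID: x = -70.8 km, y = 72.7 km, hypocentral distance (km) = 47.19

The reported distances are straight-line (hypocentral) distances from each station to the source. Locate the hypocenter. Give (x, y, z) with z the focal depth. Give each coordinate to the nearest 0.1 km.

Each station gives a sphere (x−x_i)² + (y−y_i)² + z² = d_i² (stations at z=0).
Subtracting the TON sphere from PFO and BDM: z² cancels, leaving linear equations in x and y:
85.2 x + 149.0 y = 1178.20
57.4 x − 72.8 y = -6012.31
Solving: x ≈ -54.900, y ≈ 39.300 km (keep extra digits for the depth step; rounded: -54.9, 39.3).
Then from the TON sphere: z² = 95.40² − (x + 21.7)² − (y + 45.2)² with x = -54.900, y = 39.300, so z ≈ 29.303 ≈ 29.3 km.

x ≈ -54.9 km, y ≈ 39.3 km, depth ≈ 29.3 km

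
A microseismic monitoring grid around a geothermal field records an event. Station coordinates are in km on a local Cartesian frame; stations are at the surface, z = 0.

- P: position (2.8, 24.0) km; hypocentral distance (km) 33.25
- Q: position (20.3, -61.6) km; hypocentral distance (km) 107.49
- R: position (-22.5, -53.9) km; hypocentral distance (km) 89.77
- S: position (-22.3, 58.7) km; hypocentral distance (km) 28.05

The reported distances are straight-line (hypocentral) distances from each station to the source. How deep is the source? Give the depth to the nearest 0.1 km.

Each station gives a sphere (x−x_i)² + (y−y_i)² + z² = d_i² (stations at z=0).
Subtracting the P sphere from Q and R: z² cancels, leaving linear equations in x and y:
35.0 x − 171.2 y = -6825.73
-50.6 x − 155.8 y = -4125.47
Solving: x ≈ -25.303, y ≈ 34.697 km (keep extra digits for the depth step; rounded: -25.3, 34.7).
Then from the P sphere: z² = 33.25² − (x − 2.8)² − (y − 24.0)² with x = -25.303, y = 34.697, so z ≈ 14.190 ≈ 14.2 km.

depth ≈ 14.2 km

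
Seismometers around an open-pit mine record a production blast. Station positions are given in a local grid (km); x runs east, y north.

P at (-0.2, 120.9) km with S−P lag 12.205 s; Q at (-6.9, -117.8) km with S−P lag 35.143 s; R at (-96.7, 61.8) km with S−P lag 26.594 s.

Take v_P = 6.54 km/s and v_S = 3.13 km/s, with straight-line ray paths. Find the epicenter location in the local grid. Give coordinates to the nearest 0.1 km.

Distance from S−P lag: d = Δt · v_P v_S / (v_P − v_S) = Δt · (6.54·3.13)/(6.54−3.13) ≈ 6.0030·Δt.
So d_P = 73.27, d_Q = 210.96, d_R = 159.64 km.
Circle about each station: (x + 0.2)² + (y − 120.9)² = 73.27²; (x + 6.9)² + (y + 117.8)² = 210.96²; (x + 96.7)² + (y − 61.8)² = 159.64².
Subtracting the P equation from the Q and R equations removes the quadratic terms:
-13.4 x − 477.4 y = -39828.03
-193.0 x − 118.2 y = -21563.16
Solving the 2×2 system: x ≈ 61.7, y ≈ 81.7 km.

61.7 km east, 81.7 km north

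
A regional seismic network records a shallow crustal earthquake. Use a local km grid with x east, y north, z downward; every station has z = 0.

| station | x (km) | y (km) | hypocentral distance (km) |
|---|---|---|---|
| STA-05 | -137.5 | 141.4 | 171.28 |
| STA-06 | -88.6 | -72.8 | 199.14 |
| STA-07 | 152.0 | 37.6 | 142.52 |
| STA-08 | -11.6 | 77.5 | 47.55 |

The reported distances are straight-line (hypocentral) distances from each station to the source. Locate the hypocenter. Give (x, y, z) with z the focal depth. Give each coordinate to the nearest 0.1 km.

Each station gives a sphere (x−x_i)² + (y−y_i)² + z² = d_i² (stations at z=0).
Subtracting the STA-05 sphere from STA-06 and STA-07: z² cancels, leaving linear equations in x and y:
97.8 x − 428.4 y = -36070.31
579.0 x − 207.6 y = -5357.56
Solving: x ≈ 22.802, y ≈ 89.403 km (keep extra digits for the depth step; rounded: 22.8, 89.4).
Then from the STA-05 sphere: z² = 171.28² − (x + 137.5)² − (y − 141.4)² with x = 22.802, y = 89.403, so z ≈ 30.601 ≈ 30.6 km.
Check against STA-08 (with the unrounded solution): distance 47.56 ≈ 47.55 km. ✓

(22.8, 89.4, 30.6)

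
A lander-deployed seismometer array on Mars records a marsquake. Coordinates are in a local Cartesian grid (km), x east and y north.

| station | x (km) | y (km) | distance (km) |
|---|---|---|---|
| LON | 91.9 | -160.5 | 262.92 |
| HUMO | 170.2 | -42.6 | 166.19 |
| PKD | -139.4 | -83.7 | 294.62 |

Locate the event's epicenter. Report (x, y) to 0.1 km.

89.0 km east, 102.4 km north

Circle about each station: (x − 91.9)² + (y + 160.5)² = 262.92²; (x − 170.2)² + (y + 42.6)² = 166.19²; (x + 139.4)² + (y + 83.7)² = 294.62².
Subtracting the LON equation from the HUMO and PKD equations removes the quadratic terms:
156.6 x + 235.8 y = 38084.75
-462.6 x + 153.6 y = -25441.83
Solving the 2×2 system: x ≈ 89.0, y ≈ 102.4 km.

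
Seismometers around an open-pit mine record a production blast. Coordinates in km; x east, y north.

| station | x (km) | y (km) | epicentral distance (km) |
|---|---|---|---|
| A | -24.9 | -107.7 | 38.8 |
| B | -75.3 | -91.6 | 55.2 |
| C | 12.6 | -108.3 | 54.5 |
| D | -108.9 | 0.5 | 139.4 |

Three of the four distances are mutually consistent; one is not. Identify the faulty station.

Solve using three stations at a time. Using A, B, C (subtract circle equations pairwise → linear system) gives (x, y) ≈ (-25.1, -69.1).
Distances from that point to each station vs reported:
  A: calculated 38.6 vs reported 38.8 → residual 0.2 km
  B: calculated 55.0 vs reported 55.2 → residual 0.2 km
  C: calculated 54.3 vs reported 54.5 → residual 0.2 km
  D: calculated 109.0 vs reported 139.4 → residual 30.4 km
A, B, C are mutually consistent (residuals ≈ 0); D is off by 30.4 km.

D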